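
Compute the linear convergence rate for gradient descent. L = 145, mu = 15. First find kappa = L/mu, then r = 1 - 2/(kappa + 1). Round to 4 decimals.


Step 1: Compute the condition number.
kappa = L/mu = 145/15 = 9.6667
Step 2: Compute the convergence rate.
r = 1 - 2/(kappa + 1) = 1 - 2*mu/(L + mu) = (L - mu)/(L + mu) = 130/160 = 0.8125


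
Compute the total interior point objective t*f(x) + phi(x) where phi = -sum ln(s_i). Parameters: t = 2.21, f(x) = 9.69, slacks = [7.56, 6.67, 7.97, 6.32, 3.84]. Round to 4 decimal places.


Step 1: Compute log-barrier.
ln values: [2.0229, 1.8976, 2.0757, 1.8437, 1.3455]
phi = -(2.0229 + 1.8976 + 2.0757 + 1.8437 + 1.3455) = -9.1854
Step 2: Compute augmented objective.
t*f(x) = 2.21*9.69 = 21.4149
Total = 21.4149 - 9.1854 = 12.2295


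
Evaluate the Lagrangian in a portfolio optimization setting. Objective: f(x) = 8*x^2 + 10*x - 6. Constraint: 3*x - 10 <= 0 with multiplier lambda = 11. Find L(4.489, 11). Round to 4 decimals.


Step 1: Evaluate f(x).
f(4.489) = 8*4.489^2 + 10*4.489 - 6 = 200.099
Step 2: Evaluate g(x).
g(4.489) = 3*4.489 - 10 = 3.467
Step 3: Compute Lagrangian.
L = 200.099 + 11*3.467 = 238.236


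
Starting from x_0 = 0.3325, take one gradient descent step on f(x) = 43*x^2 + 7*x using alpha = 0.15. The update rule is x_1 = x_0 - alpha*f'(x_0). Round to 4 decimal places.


We compute the gradient at x_0 and apply the update.
f'(x) = 86*x + 7
f'(0.3325) = 86*0.3325 + 7 = 35.595
x_1 = 0.3325 - 0.15*35.595 = -5.0068


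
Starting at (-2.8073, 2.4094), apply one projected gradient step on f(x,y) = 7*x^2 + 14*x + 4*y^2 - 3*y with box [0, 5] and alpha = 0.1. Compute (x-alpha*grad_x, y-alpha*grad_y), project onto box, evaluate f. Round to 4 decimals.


Step 1: Compute gradient at (-2.8073, 2.4094).
grad_x = 2*7*-2.8073 + 14 = -25.3022
grad_y = 2*4*2.4094 - 3 = 16.2752
Step 2: Gradient step.
x_raw = -2.8073 - 0.1*-25.3022 = -0.2771
y_raw = 2.4094 - 0.1*16.2752 = 0.7819
Step 3: Project onto [0, 5].
x_proj = clip(-0.2771) = 0.0
y_proj = clip(0.7819) = 0.7819
Step 4: Evaluate f.
f(0.0, 0.7819) = 0.0997


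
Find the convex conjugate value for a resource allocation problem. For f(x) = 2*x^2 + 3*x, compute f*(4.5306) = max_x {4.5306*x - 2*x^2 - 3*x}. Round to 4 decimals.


f*(y) = sup_x {y*x - a*x^2 - b*x} = sup_x {(y-b)*x - a*x^2}
FOC: (y - b) - 2a*x = 0 => x* = (y - b)/(2a)
x* = (4.5306 - 3)/(2*2) = 0.3827
f*(4.5306) = (y-b)^2/(4a) = (4.5306 - 3)^2/(4*2)
= 2.3427/8 = 0.2928


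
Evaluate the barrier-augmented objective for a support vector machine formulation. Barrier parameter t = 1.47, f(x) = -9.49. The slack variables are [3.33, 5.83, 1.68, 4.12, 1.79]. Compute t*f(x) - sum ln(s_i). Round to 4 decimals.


Step 1: Compute log-barrier.
ln values: [1.203, 1.763, 0.5188, 1.4159, 0.5822]
phi = -(1.203 + 1.763 + 0.5188 + 1.4159 + 0.5822) = -5.4829
Step 2: Compute augmented objective.
t*f(x) = 1.47*-9.49 = -13.9503
Total = -13.9503 - 5.4829 = -19.4332


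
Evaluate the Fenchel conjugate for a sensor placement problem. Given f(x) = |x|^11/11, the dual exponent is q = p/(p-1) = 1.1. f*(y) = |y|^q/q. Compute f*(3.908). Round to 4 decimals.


The conjugate exponent q satisfies 1/p + 1/q = 1.
p = 11, so q = 11/(11 - 1) = 1.1
|y|^q = 3.908^1.1 = 4.4787
f*(3.908) = 4.4787 / 1.1 = 4.0715


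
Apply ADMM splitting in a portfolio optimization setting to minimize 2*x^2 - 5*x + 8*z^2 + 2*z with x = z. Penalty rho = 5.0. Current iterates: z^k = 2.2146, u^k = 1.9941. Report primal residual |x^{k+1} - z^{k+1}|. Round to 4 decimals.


ADMM iteration with rho = 5.0, z^k = 2.2146, u^k = 1.9941
Step 1: x-update.
Minimize 2*x^2 - 5*x + (5.0/2)*(x - 2.2146 + 1.9941)^2
FOC: (2*2 + 5.0)*x = 5 + 5.0*(2.2146 - 1.9941)
x^{k+1} = 0.6781
Step 2: z-update.
Minimize 8*z^2 + 2*z + (5.0/2)*(0.6781 - z + 1.9941)^2
FOC: (2*8 + 5.0)*z = -2 + 5.0*(0.6781 + 1.9941)
z^{k+1} = 0.541
Step 3: u-update.
u^{k+1} = 1.9941 + 0.6781 - 0.541 = 2.1312
Step 4: Primal residual = |0.6781 - 0.541| = 0.1371


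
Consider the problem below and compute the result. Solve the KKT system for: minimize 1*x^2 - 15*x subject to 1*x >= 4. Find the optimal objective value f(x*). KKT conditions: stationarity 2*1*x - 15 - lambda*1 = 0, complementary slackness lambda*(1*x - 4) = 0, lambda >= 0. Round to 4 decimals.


Step 1: Try lambda = 0 (constraint inactive).
Stationarity: 2*1*x - 15 = 0
x* = 15/(2*1) = 7.5
Check constraint: 1*7.5 = 7.5 >= 4 -- satisfied.
Step 2: Compute optimal value.
f(x*) = 1*7.5^2 - 15*7.5 = -56.25


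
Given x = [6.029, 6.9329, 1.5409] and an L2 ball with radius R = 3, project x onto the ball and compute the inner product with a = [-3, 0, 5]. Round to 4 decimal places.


Step 1: Compute ||x|| (intermediates to 6 decimals).
||x|| = sqrt(6.029^2 + 6.9329^2 + 1.5409^2) = 9.316025
Step 2: Project.
Since ||x|| > R, scale = R/||x|| = 3/9.316025 = 0.322026, proj(x) = scale * x
proj(x) = [1.941495, 2.232574, 0.49621]
Step 3: Dot product.
a^T * proj(x) = -3*1.941495 + 0*2.232574 + 5*0.49621 = -3.3434


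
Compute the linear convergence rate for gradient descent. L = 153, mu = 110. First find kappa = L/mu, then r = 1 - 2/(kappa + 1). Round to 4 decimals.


Step 1: Compute the condition number.
kappa = L/mu = 153/110 = 1.3909
Step 2: Compute the convergence rate.
r = 1 - 2/(kappa + 1) = 1 - 2*mu/(L + mu) = (L - mu)/(L + mu) = 43/263 = 0.1635


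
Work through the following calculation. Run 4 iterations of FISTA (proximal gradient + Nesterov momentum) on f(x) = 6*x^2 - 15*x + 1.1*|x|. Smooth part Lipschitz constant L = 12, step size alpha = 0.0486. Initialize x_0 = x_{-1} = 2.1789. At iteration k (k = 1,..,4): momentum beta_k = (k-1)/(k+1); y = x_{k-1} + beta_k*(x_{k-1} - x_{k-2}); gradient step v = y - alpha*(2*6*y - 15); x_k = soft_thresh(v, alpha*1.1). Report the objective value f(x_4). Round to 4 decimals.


FISTA on f(x) = 6*x^2 - 15*x + 1.1*|x|
L = 12, alpha = 0.0486
Iteration 1: beta = 0.0, y = 2.1789 + 0.0*(2.1789 - 2.1789) = 2.1789
  grad(y) = 11.1468, v = y - alpha*grad = 1.6372
  prox(v) = soft_thresh(1.6372, 0.0535) = 1.5837
Iteration 2: beta = 0.3333, y = 1.5837 + 0.3333*(1.5837 - 2.1789) = 1.3853
  grad(y) = 1.6237, v = y - alpha*grad = 1.3064
  prox(v) = soft_thresh(1.3064, 0.0535) = 1.2529
Iteration 3: beta = 0.5, y = 1.2529 + 0.5*(1.2529 - 1.5837) = 1.0876
  grad(y) = -1.9494, v = y - alpha*grad = 1.1823
  prox(v) = soft_thresh(1.1823, 0.0535) = 1.1288
Iteration 4: beta = 0.6, y = 1.1288 + 0.6*(1.1288 - 1.2529) = 1.0544
  grad(y) = -2.3476, v = y - alpha*grad = 1.1685
  prox(v) = soft_thresh(1.1685, 0.0535) = 1.115
f(x_4) = 6*1.115^2 - 15*1.115 + 1.1*|1.115| = -8.0392


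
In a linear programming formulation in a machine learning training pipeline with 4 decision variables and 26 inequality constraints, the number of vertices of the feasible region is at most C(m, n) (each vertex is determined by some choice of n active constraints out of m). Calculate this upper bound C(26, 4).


Each vertex corresponds to some choice of n active constraints out of m, so the number of vertices is at most C(m, n) = m! / (n!(m-n)!).
m = 26, n = 4
Numerator: 26 * 25 * 24 * 23
Denominator: 4! = 24
C(26, 4) = 14950


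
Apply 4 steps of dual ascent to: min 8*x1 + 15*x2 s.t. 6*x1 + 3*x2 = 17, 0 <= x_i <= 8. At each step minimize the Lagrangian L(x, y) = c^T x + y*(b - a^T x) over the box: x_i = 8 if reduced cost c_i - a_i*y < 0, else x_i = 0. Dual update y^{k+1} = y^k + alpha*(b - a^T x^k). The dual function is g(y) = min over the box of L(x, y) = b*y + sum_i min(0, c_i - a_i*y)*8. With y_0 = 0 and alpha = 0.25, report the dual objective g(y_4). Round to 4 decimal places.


Dual ascent for LP: min 8*x1 + 15*x2, 6*x1 + 3*x2 = 17, 0 <= x_i <= 8
Step 1: y^k = 0.0, reduced costs: (8.0, 15.0)
  x^k = (0.0, 0.0), subgradient = b - a^T x = 17.0
  y^{k+1} = 0.0 + 0.25*17.0 = 4.25
Step 2: y^k = 4.25, reduced costs: (-17.5, 2.25)
  x^k = (8.0, 0.0), subgradient = b - a^T x = -31.0
  y^{k+1} = 4.25 + 0.25*-31.0 = -3.5
Step 3: y^k = -3.5, reduced costs: (29.0, 25.5)
  x^k = (0.0, 0.0), subgradient = b - a^T x = 17.0
  y^{k+1} = -3.5 + 0.25*17.0 = 0.75
Step 4: y^k = 0.75, reduced costs: (3.5, 12.75)
  x^k = (0.0, 0.0), subgradient = b - a^T x = 17.0
  y^{k+1} = 0.75 + 0.25*17.0 = 5.0
Dual objective at y_4 = 5.0: reduced costs (-22.0, 0.0), box minimizer x = (8.0, 0.0)
g(y_4) = b*y + (c1 - a1*y)*x1 + (c2 - a2*y)*x2 = 17*5.0 + (-22.0)*8.0 + 0.0*0.0 = 85.0 - 176.0 + 0.0 = -91.0


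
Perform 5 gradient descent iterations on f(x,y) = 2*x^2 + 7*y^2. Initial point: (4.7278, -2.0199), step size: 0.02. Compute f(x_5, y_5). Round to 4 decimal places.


Gradient descent on f(x,y) = 2*x^2 + 7*y^2.
Starting point: (4.7278, -2.0199), alpha = 0.02
Step 1: grad_x = 2*2*4.7278 = 18.9112, grad_y = 2*7*-2.0199 = -28.2786
  x_1 = 4.7278 - 0.02*18.9112 = 4.3496
  y_1 = -2.0199 - 0.02*-28.2786 = -1.4543
Step 2: grad_x = 2*2*4.3496 = 17.3983, grad_y = 2*7*-1.4543 = -20.3606
  x_2 = 4.3496 - 0.02*17.3983 = 4.0016
  y_2 = -1.4543 - 0.02*-20.3606 = -1.0471
Step 3: grad_x = 2*2*4.0016 = 16.0064, grad_y = 2*7*-1.0471 = -14.6596
  x_3 = 4.0016 - 0.02*16.0064 = 3.6815
  y_3 = -1.0471 - 0.02*-14.6596 = -0.7539
Step 4: grad_x = 2*2*3.6815 = 14.7259, grad_y = 2*7*-0.7539 = -10.5549
  x_4 = 3.6815 - 0.02*14.7259 = 3.387
  y_4 = -0.7539 - 0.02*-10.5549 = -0.5428
Step 5: grad_x = 2*2*3.387 = 13.5479, grad_y = 2*7*-0.5428 = -7.5996
  x_5 = 3.387 - 0.02*13.5479 = 3.116
  y_5 = -0.5428 - 0.02*-7.5996 = -0.3908
f(3.116, -0.3908) = 2*3.116^2 + 7*(-0.3908)^2 = 20.4882


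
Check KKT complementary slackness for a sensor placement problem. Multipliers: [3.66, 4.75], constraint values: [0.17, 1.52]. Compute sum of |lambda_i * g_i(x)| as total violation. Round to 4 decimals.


KKT complementary slackness check:
lambda_1 * g_1 = 3.66 * 0.17 = 0.6222
lambda_2 * g_2 = 4.75 * 1.52 = 7.22
Total violation = 0.6222 + 7.22 = 7.8422


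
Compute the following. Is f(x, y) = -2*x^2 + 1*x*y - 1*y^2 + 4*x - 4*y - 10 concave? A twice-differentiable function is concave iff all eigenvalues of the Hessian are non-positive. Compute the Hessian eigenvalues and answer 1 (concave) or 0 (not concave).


The Hessian of f(x,y) = -2*x^2 + 1*x*y - 1*y^2 + 4*x - 4*y - 10 is:
H = [[-4, 1], [1, -2]]
Trace = -4 - 2 = -6
Determinant = -4*-2 - (1)^2 = 7
Discriminant = (-6)^2 - 4*7 = 8.0
Eigenvalues: lambda_1 = -4.4142, lambda_2 = -1.5858
The function is concave.

1


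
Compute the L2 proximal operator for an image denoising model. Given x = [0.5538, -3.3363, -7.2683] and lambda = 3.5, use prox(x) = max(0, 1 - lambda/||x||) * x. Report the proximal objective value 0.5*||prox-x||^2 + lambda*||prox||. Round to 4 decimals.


Step 1: Compute ||x||.
||x|| = 8.0166
Step 2: Compute scaling factor.
scale = max(0, 1 - 3.5/8.0166) = 0.5634
Step 3: prox(x) = [0.312, -1.8797, -4.095]
||prox(x)|| = 4.5166
Step 4: Proximal objective.
0.5*||prox-x||^2 = 6.125
lambda*||prox|| = 15.8081
Total = 21.9331


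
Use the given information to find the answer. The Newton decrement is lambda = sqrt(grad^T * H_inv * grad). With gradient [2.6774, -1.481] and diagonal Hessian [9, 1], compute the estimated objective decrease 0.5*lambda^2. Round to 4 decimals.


Step 1: H is diagonal, so H^(-1) * g = [0.2975, -1.481].
Step 2: g^T H^(-1) g = sum_i g_i^2 / H_ii
  = (2.6774)^2/9 + (-1.481)^2/1
  = 0.7965 + 2.1934 = 2.9899
Step 3: Objective decrease = 0.5 * g^T H^(-1) g = 1.4949


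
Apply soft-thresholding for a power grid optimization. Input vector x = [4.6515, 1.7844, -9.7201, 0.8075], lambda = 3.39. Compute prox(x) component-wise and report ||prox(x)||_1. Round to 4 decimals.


Soft-thresholding with lambda = 3.39:
prox(4.6515) = sign(4.6515)*max(|4.6515| - 3.39, 0) = 1.2615
prox(1.7844) = sign(1.7844)*max(|1.7844| - 3.39, 0) = 0.0
prox(-9.7201) = sign(-9.7201)*max(|-9.7201| - 3.39, 0) = -6.3301
prox(0.8075) = sign(0.8075)*max(|0.8075| - 3.39, 0) = 0.0
prox(x) = [1.2615, 0.0, -6.3301, 0.0]
||prox(x)||_1 = 1.2615 + 0.0 + 6.3301 + 0.0 = 7.5916


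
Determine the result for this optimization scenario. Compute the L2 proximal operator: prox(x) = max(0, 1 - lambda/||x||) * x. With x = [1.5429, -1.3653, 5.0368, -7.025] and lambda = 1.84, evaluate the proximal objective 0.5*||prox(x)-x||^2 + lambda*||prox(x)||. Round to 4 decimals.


Step 1: Compute ||x||.
||x|| = 8.8862
Step 2: Compute scaling factor.
scale = max(0, 1 - 1.84/8.8862) = 0.7929
Step 3: prox(x) = [1.2234, -1.0826, 3.9939, -5.5704]
||prox(x)|| = 7.0462
Step 4: Proximal objective.
0.5*||prox-x||^2 = 1.6928
lambda*||prox|| = 12.965
Total = 14.6578


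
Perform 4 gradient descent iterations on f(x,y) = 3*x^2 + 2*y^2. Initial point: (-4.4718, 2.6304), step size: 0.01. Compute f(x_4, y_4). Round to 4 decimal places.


Gradient descent on f(x,y) = 3*x^2 + 2*y^2.
Starting point: (-4.4718, 2.6304), alpha = 0.01
Step 1: grad_x = 2*3*-4.4718 = -26.8308, grad_y = 2*2*2.6304 = 10.5216
  x_1 = -4.4718 - 0.01*-26.8308 = -4.2035
  y_1 = 2.6304 - 0.01*10.5216 = 2.5252
Step 2: grad_x = 2*3*-4.2035 = -25.221, grad_y = 2*2*2.5252 = 10.1007
  x_2 = -4.2035 - 0.01*-25.221 = -3.9513
  y_2 = 2.5252 - 0.01*10.1007 = 2.4242
Step 3: grad_x = 2*3*-3.9513 = -23.7077, grad_y = 2*2*2.4242 = 9.6967
  x_3 = -3.9513 - 0.01*-23.7077 = -3.7142
  y_3 = 2.4242 - 0.01*9.6967 = 2.3272
Step 4: grad_x = 2*3*-3.7142 = -22.2852, grad_y = 2*2*2.3272 = 9.3088
  x_4 = -3.7142 - 0.01*-22.2852 = -3.4914
  y_4 = 2.3272 - 0.01*9.3088 = 2.2341
f(-3.4914, 2.2341) = 3*(-3.4914)^2 + 2*2.2341^2 = 46.5512


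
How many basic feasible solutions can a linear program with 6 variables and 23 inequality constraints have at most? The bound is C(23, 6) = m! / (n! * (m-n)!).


Each vertex corresponds to some choice of n active constraints out of m, so the number of vertices is at most C(m, n) = m! / (n!(m-n)!).
m = 23, n = 6
Numerator: 23 * 22 * 21 * 20 * 19 * 18
Denominator: 6! = 720
C(23, 6) = 100947


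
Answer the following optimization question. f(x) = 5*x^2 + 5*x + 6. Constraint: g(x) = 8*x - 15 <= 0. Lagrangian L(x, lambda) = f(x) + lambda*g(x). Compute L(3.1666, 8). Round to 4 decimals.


Step 1: Evaluate f(x).
f(3.1666) = 5*3.1666^2 + 5*3.1666 + 6 = 71.9698
Step 2: Evaluate g(x).
g(3.1666) = 8*3.1666 - 15 = 10.3328
Step 3: Compute Lagrangian.
L = 71.9698 + 8*10.3328 = 154.6322


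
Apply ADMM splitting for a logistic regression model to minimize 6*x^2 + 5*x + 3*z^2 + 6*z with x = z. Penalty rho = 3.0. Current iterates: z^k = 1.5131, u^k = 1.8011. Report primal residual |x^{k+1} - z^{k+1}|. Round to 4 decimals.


ADMM iteration with rho = 3.0, z^k = 1.5131, u^k = 1.8011
Step 1: x-update.
Minimize 6*x^2 + 5*x + (3.0/2)*(x - 1.5131 + 1.8011)^2
FOC: (2*6 + 3.0)*x = -5 + 3.0*(1.5131 - 1.8011)
x^{k+1} = -0.3909
Step 2: z-update.
Minimize 3*z^2 + 6*z + (3.0/2)*(-0.3909 - z + 1.8011)^2
FOC: (2*3 + 3.0)*z = -6 + 3.0*(-0.3909 + 1.8011)
z^{k+1} = -0.1966
Step 3: u-update.
u^{k+1} = 1.8011 - 0.3909 + 0.1966 = 1.6068
Step 4: Primal residual = |-0.3909 + 0.1966| = 0.1943


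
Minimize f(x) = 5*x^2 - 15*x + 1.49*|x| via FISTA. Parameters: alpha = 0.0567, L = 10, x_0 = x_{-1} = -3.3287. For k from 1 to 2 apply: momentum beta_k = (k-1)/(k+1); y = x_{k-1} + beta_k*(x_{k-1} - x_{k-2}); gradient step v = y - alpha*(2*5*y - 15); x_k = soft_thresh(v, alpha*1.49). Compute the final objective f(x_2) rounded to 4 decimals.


FISTA on f(x) = 5*x^2 - 15*x + 1.49*|x|
L = 10, alpha = 0.0567
Iteration 1: beta = 0.0, y = -3.3287 + 0.0*(-3.3287 + 3.3287) = -3.3287
  grad(y) = -48.287, v = y - alpha*grad = -0.5908
  prox(v) = soft_thresh(-0.5908, 0.0845) = -0.5063
Iteration 2: beta = 0.3333, y = -0.5063 + 0.3333*(-0.5063 + 3.3287) = 0.4344
  grad(y) = -10.6556, v = y - alpha*grad = 1.0386
  prox(v) = soft_thresh(1.0386, 0.0845) = 0.9541
f(x_2) = 5*0.9541^2 - 15*0.9541 + 1.49*|0.9541| = -8.3385


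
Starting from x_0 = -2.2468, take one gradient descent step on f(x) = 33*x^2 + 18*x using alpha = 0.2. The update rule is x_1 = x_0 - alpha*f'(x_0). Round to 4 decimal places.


We compute the gradient at x_0 and apply the update.
f'(x) = 66*x + 18
f'(-2.2468) = 66*-2.2468 + 18 = -130.2888
x_1 = -2.2468 - 0.2*-130.2888 = 23.811


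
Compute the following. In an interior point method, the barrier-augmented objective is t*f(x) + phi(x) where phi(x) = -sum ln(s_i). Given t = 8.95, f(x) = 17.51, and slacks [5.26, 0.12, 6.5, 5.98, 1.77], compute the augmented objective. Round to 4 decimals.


Step 1: Compute log-barrier.
ln values: [1.6601, -2.1203, 1.8718, 1.7884, 0.571]
phi = -(1.6601 - 2.1203 + 1.8718 + 1.7884 + 0.571) = -3.7711
Step 2: Compute augmented objective.
t*f(x) = 8.95*17.51 = 156.7145
Total = 156.7145 - 3.7711 = 152.9434


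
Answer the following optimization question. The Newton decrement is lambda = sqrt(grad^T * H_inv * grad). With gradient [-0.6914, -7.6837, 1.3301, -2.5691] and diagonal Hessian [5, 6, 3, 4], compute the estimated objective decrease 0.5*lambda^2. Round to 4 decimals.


Step 1: H is diagonal, so H^(-1) * g = [-0.1383, -1.2806, 0.4434, -0.6423].
Step 2: g^T H^(-1) g = sum_i g_i^2 / H_ii
  = (-0.6914)^2/5 + (-7.6837)^2/6 + (1.3301)^2/3 + (-2.5691)^2/4
  = 0.0956 + 9.8399 + 0.5897 + 1.6501 = 12.1753
Step 3: Objective decrease = 0.5 * g^T H^(-1) g = 6.0876


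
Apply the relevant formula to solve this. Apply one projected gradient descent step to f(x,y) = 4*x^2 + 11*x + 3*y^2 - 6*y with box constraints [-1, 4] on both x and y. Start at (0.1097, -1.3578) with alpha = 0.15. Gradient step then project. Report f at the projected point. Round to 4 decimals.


Step 1: Compute gradient at (0.1097, -1.3578).
grad_x = 2*4*0.1097 + 11 = 11.8776
grad_y = 2*3*-1.3578 - 6 = -14.1468
Step 2: Gradient step.
x_raw = 0.1097 - 0.15*11.8776 = -1.6719
y_raw = -1.3578 - 0.15*-14.1468 = 0.7642
Step 3: Project onto [-1, 4].
x_proj = clip(-1.6719) = -1.0
y_proj = clip(0.7642) = 0.7642
Step 4: Evaluate f.
f(-1.0, 0.7642) = -9.8332


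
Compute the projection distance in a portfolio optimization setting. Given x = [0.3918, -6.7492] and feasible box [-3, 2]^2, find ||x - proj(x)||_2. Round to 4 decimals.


Project each component onto [-3, 2].
clip(0.3918) = 0.3918, clip(-6.7492) = -3.0
Projection = [0.3918, -3.0]
Squared diffs: [0.0, 14.0565]
Distance = sqrt(14.0565) = 3.7492


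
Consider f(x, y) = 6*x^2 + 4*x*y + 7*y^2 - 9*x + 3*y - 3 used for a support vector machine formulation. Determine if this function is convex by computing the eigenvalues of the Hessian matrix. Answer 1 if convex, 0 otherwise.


The Hessian of f(x,y) = 6*x^2 + 4*x*y + 7*y^2 - 9*x + 3*y - 3 is:
H = [[12, 4], [4, 14]]
Trace = 12 + 14 = 26
Determinant = 12*14 - (4)^2 = 152
Discriminant = (26)^2 - 4*152 = 68.0
Eigenvalues: lambda_1 = 8.8769, lambda_2 = 17.1231
The function is convex.

1


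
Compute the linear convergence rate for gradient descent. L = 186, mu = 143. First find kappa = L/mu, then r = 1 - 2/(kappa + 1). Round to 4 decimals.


Step 1: Compute the condition number.
kappa = L/mu = 186/143 = 1.3007
Step 2: Compute the convergence rate.
r = 1 - 2/(kappa + 1) = 1 - 2*mu/(L + mu) = (L - mu)/(L + mu) = 43/329 = 0.1307


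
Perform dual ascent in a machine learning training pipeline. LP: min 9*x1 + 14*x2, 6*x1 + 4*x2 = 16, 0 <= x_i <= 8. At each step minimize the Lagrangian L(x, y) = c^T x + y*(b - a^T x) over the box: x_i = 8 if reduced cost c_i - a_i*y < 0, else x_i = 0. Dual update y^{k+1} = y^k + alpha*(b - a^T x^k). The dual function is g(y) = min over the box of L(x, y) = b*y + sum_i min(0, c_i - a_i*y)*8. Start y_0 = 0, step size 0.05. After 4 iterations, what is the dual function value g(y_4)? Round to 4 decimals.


Dual ascent for LP: min 9*x1 + 14*x2, 6*x1 + 4*x2 = 16, 0 <= x_i <= 8
Step 1: y^k = 0.0, reduced costs: (9.0, 14.0)
  x^k = (0.0, 0.0), subgradient = b - a^T x = 16.0
  y^{k+1} = 0.0 + 0.05*16.0 = 0.8
Step 2: y^k = 0.8, reduced costs: (4.2, 10.8)
  x^k = (0.0, 0.0), subgradient = b - a^T x = 16.0
  y^{k+1} = 0.8 + 0.05*16.0 = 1.6
Step 3: y^k = 1.6, reduced costs: (-0.6, 7.6)
  x^k = (8.0, 0.0), subgradient = b - a^T x = -32.0
  y^{k+1} = 1.6 + 0.05*-32.0 = 0.0
Step 4: y^k = 0.0, reduced costs: (9.0, 14.0)
  x^k = (0.0, 0.0), subgradient = b - a^T x = 16.0
  y^{k+1} = 0.0 + 0.05*16.0 = 0.8
Dual objective at y_4 = 0.8: reduced costs (4.2, 10.8), box minimizer x = (0.0, 0.0)
g(y_4) = b*y + (c1 - a1*y)*x1 + (c2 - a2*y)*x2 = 16*0.8 + 4.2*0.0 + 10.8*0.0 = 12.8 + 0.0 + 0.0 = 12.8


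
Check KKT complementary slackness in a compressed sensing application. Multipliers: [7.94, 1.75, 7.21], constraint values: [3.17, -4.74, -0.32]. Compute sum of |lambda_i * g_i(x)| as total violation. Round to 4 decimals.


KKT complementary slackness check:
lambda_1 * g_1 = 7.94 * 3.17 = 25.1698
lambda_2 * g_2 = 1.75 * -4.74 = -8.295
lambda_3 * g_3 = 7.21 * -0.32 = -2.3072
Total violation = 25.1698 + 8.295 + 2.3072 = 35.772


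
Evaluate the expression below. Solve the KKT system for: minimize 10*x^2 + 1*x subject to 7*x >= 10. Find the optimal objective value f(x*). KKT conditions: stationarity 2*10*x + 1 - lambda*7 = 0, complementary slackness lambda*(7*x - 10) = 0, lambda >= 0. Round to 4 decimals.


Step 1: Try lambda = 0 (constraint inactive).
x_unc = -1/(2*10) = -0.05
Check: 7*-0.05 = -0.35 < 10 -- violated!
Step 2: Constraint must be active: 7*x = 10
x* = 10/7 = 1.4286 (rounded; the exact value 10/7 is used below)
lambda = (2*10*(10/7) + 1)/7 = 4.2245
Step 3: Compute optimal value.
f(x*) = 10*(10/7)^2 + 1*(10/7) = 21.8367


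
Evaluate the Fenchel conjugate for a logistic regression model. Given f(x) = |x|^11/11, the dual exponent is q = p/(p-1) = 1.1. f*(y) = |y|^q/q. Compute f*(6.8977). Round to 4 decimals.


The conjugate exponent q satisfies 1/p + 1/q = 1.
p = 11, so q = 11/(11 - 1) = 1.1
|y|^q = 6.8977^1.1 = 8.3671
f*(6.8977) = 8.3671 / 1.1 = 7.6065


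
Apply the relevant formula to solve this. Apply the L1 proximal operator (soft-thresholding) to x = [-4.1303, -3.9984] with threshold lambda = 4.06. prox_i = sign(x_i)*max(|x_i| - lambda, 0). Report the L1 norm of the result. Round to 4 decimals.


Soft-thresholding with lambda = 4.06:
prox(-4.1303) = sign(-4.1303)*max(|-4.1303| - 4.06, 0) = -0.0703
prox(-3.9984) = sign(-3.9984)*max(|-3.9984| - 4.06, 0) = 0.0
prox(x) = [-0.0703, 0.0]
||prox(x)||_1 = 0.0703 + 0.0 = 0.0703


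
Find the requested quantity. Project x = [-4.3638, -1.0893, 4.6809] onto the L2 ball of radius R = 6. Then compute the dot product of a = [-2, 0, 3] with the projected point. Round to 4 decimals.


Step 1: Compute ||x|| (intermediates to 6 decimals).
||x|| = sqrt((-4.3638)^2 + (-1.0893)^2 + 4.6809^2) = 6.491544
Step 2: Project.
Since ||x|| > R, scale = R/||x|| = 6/6.491544 = 0.924279, proj(x) = scale * x
proj(x) = [-4.033369, -1.006817, 4.326458]
Step 3: Dot product.
a^T * proj(x) = -2*(-4.033369) + 0*(-1.006817) + 3*4.326458 = 21.0461


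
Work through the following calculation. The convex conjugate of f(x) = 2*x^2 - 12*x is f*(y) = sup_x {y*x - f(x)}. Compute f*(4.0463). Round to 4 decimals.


f*(y) = sup_x {y*x - a*x^2 - b*x} = sup_x {(y-b)*x - a*x^2}
FOC: (y - b) - 2a*x = 0 => x* = (y - b)/(2a)
x* = (4.0463 + 12)/(2*2) = 4.0116
f*(4.0463) = (y-b)^2/(4a) = (4.0463 + 12)^2/(4*2)
= 257.4837/8 = 32.1855


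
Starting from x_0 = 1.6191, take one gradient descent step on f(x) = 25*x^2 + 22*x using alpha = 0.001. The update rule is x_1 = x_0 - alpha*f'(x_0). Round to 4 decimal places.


We compute the gradient at x_0 and apply the update.
f'(x) = 50*x + 22
f'(1.6191) = 50*1.6191 + 22 = 102.955
x_1 = 1.6191 - 0.001*102.955 = 1.5161


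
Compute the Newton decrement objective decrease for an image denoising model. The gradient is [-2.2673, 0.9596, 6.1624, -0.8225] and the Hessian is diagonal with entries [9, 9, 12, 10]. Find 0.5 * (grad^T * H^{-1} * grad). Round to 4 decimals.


Step 1: H is diagonal, so H^(-1) * g = [-0.2519, 0.1066, 0.5135, -0.0823].
Step 2: g^T H^(-1) g = sum_i g_i^2 / H_ii
  = (-2.2673)^2/9 + (0.9596)^2/9 + (6.1624)^2/12 + (-0.8225)^2/10
  = 0.5712 + 0.1023 + 3.1646 + 0.0677 = 3.9057
Step 3: Objective decrease = 0.5 * g^T H^(-1) g = 1.9529


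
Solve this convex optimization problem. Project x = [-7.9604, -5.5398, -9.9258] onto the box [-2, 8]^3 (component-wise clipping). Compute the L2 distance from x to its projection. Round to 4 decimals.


Project each component onto [-2, 8].
clip(-7.9604) = -2.0, clip(-5.5398) = -2.0, clip(-9.9258) = -2.0
Projection = [-2.0, -2.0, -2.0]
Squared diffs: [35.5264, 12.5302, 62.8183]
Distance = sqrt(110.8749) = 10.5297


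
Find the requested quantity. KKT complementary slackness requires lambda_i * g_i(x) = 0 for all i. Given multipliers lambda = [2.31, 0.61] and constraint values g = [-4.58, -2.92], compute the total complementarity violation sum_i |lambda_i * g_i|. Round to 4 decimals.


KKT complementary slackness check:
lambda_1 * g_1 = 2.31 * -4.58 = -10.5798
lambda_2 * g_2 = 0.61 * -2.92 = -1.7812
Total violation = 10.5798 + 1.7812 = 12.361


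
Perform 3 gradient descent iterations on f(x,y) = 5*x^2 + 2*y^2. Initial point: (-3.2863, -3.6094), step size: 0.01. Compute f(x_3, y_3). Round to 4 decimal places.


Gradient descent on f(x,y) = 5*x^2 + 2*y^2.
Starting point: (-3.2863, -3.6094), alpha = 0.01
Step 1: grad_x = 2*5*-3.2863 = -32.863, grad_y = 2*2*-3.6094 = -14.4376
  x_1 = -3.2863 - 0.01*-32.863 = -2.9577
  y_1 = -3.6094 - 0.01*-14.4376 = -3.465
Step 2: grad_x = 2*5*-2.9577 = -29.5767, grad_y = 2*2*-3.465 = -13.8601
  x_2 = -2.9577 - 0.01*-29.5767 = -2.6619
  y_2 = -3.465 - 0.01*-13.8601 = -3.3264
Step 3: grad_x = 2*5*-2.6619 = -26.619, grad_y = 2*2*-3.3264 = -13.3057
  x_3 = -2.6619 - 0.01*-26.619 = -2.3957
  y_3 = -3.3264 - 0.01*-13.3057 = -3.1934
f(-2.3957, -3.1934) = 5*(-2.3957)^2 + 2*(-3.1934)^2 = 49.0924


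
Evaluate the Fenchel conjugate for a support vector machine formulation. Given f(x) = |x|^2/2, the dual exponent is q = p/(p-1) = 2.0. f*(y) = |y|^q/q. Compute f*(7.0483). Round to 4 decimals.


The conjugate exponent q satisfies 1/p + 1/q = 1.
p = 2, so q = 2/(2 - 1) = 2.0
|y|^q = 7.0483^2.0 = 49.6785
f*(7.0483) = 49.6785 / 2.0 = 24.8393


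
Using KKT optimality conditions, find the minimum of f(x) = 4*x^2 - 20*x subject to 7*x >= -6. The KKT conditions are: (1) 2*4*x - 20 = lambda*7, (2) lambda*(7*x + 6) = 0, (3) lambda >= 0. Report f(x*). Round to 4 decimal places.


Step 1: Try lambda = 0 (constraint inactive).
Stationarity: 2*4*x - 20 = 0
x* = 20/(2*4) = 2.5
Check constraint: 7*2.5 = 17.5 >= -6 -- satisfied.
Step 2: Compute optimal value.
f(x*) = 4*2.5^2 - 20*2.5 = -25.0


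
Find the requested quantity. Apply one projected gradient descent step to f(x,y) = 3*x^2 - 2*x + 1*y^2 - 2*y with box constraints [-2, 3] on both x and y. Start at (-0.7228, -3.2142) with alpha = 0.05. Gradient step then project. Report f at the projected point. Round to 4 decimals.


Step 1: Compute gradient at (-0.7228, -3.2142).
grad_x = 2*3*-0.7228 - 2 = -6.3368
grad_y = 2*1*-3.2142 - 2 = -8.4284
Step 2: Gradient step.
x_raw = -0.7228 - 0.05*-6.3368 = -0.406
y_raw = -3.2142 - 0.05*-8.4284 = -2.7928
Step 3: Project onto [-2, 3].
x_proj = clip(-0.406) = -0.406
y_proj = clip(-2.7928) = -2.0
Step 4: Evaluate f.
f(-0.406, -2.0) = 9.3063


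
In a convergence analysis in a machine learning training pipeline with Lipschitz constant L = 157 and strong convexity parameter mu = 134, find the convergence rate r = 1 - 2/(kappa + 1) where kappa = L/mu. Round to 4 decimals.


Step 1: Compute the condition number.
kappa = L/mu = 157/134 = 1.1716
Step 2: Compute the convergence rate.
r = 1 - 2/(kappa + 1) = 1 - 2*mu/(L + mu) = (L - mu)/(L + mu) = 23/291 = 0.079


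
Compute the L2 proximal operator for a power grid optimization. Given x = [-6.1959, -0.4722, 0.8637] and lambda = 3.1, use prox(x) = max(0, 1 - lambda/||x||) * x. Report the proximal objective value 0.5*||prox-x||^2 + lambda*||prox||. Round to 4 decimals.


Step 1: Compute ||x||.
||x|| = 6.2736
Step 2: Compute scaling factor.
scale = max(0, 1 - 3.1/6.2736) = 0.5059
Step 3: prox(x) = [-3.1343, -0.2389, 0.4369]
||prox(x)|| = 3.1736
Step 4: Proximal objective.
0.5*||prox-x||^2 = 4.805
lambda*||prox|| = 9.8382
Total = 14.6432


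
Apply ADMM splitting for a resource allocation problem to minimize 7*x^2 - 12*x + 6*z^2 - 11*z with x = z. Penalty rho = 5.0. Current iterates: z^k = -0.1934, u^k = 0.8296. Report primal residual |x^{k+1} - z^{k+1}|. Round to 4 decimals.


ADMM iteration with rho = 5.0, z^k = -0.1934, u^k = 0.8296
Step 1: x-update.
Minimize 7*x^2 - 12*x + (5.0/2)*(x + 0.1934 + 0.8296)^2
FOC: (2*7 + 5.0)*x = 12 + 5.0*(-0.1934 - 0.8296)
x^{k+1} = 0.3624
Step 2: z-update.
Minimize 6*z^2 - 11*z + (5.0/2)*(0.3624 - z + 0.8296)^2
FOC: (2*6 + 5.0)*z = 11 + 5.0*(0.3624 + 0.8296)
z^{k+1} = 0.9976
Step 3: u-update.
u^{k+1} = 0.8296 + 0.3624 - 0.9976 = 0.1943
Step 4: Primal residual = |0.3624 - 0.9976| = 0.6353


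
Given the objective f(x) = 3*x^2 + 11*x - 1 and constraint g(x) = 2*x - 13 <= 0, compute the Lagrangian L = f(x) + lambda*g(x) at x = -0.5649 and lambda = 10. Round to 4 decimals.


Step 1: Evaluate f(x).
f(-0.5649) = 3*(-0.5649)^2 + 11*(-0.5649) - 1 = -6.2566
Step 2: Evaluate g(x).
g(-0.5649) = 2*-0.5649 - 13 = -14.1298
Step 3: Compute Lagrangian.
L = -6.2566 + 10*-14.1298 = -147.5546


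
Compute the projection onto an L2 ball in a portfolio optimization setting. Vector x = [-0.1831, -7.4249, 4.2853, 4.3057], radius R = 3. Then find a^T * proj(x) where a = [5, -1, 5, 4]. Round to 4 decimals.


Step 1: Compute ||x|| (intermediates to 6 decimals).
||x|| = sqrt((-0.1831)^2 + (-7.4249)^2 + 4.2853^2 + 4.3057^2) = 9.595078
Step 2: Project.
Since ||x|| > R, scale = R/||x|| = 3/9.595078 = 0.31266, proj(x) = scale * x
proj(x) = [-0.057248, -2.321469, 1.339842, 1.34622]
Step 3: Dot product.
a^T * proj(x) = 5*(-0.057248) - 1*(-2.321469) + 5*1.339842 + 4*1.34622 = 14.1193


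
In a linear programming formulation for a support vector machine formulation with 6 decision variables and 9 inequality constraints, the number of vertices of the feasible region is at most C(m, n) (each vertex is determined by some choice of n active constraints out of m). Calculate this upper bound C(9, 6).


Each vertex corresponds to some choice of n active constraints out of m, so the number of vertices is at most C(m, n) = m! / (n!(m-n)!).
m = 9, n = 6
Numerator: 9 * 8 * 7 * 6 * 5 * 4
Denominator: 6! = 720
C(9, 6) = 84


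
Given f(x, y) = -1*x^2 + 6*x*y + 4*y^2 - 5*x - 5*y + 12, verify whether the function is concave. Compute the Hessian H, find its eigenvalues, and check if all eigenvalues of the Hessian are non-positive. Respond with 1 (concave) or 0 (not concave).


The Hessian of f(x,y) = -1*x^2 + 6*x*y + 4*y^2 - 5*x - 5*y + 12 is:
H = [[-2, 6], [6, 8]]
Trace = -2 + 8 = 6
Determinant = -2*8 - (6)^2 = -52
Discriminant = (6)^2 - 4*-52 = 244.0
Eigenvalues: lambda_1 = -4.8102, lambda_2 = 10.8102
The function is not concave.

0


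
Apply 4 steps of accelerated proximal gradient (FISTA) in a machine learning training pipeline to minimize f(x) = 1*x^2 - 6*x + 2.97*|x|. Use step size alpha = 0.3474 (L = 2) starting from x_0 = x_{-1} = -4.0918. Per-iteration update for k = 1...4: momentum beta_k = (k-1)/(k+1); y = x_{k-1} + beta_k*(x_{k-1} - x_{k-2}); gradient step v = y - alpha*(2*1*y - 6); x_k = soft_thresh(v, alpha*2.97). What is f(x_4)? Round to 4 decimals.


FISTA on f(x) = 1*x^2 - 6*x + 2.97*|x|
L = 2, alpha = 0.3474
Iteration 1: beta = 0.0, y = -4.0918 + 0.0*(-4.0918 + 4.0918) = -4.0918
  grad(y) = -14.1836, v = y - alpha*grad = 0.8356
  prox(v) = soft_thresh(0.8356, 1.0318) = 0.0
Iteration 2: beta = 0.3333, y = 0.0 + 0.3333*(0.0 + 4.0918) = 1.3639
  grad(y) = -3.2721, v = y - alpha*grad = 2.5007
  prox(v) = soft_thresh(2.5007, 1.0318) = 1.4689
Iteration 3: beta = 0.5, y = 1.4689 + 0.5*(1.4689 - 0.0) = 2.2033
  grad(y) = -1.5933, v = y - alpha*grad = 2.7569
  prox(v) = soft_thresh(2.7569, 1.0318) = 1.7251
Iteration 4: beta = 0.6, y = 1.7251 + 0.6*(1.7251 - 1.4689) = 1.8788
  grad(y) = -2.2424, v = y - alpha*grad = 2.6578
  prox(v) = soft_thresh(2.6578, 1.0318) = 1.626
f(x_4) = 1*1.626^2 - 6*1.626 + 2.97*|1.626| = -2.2829


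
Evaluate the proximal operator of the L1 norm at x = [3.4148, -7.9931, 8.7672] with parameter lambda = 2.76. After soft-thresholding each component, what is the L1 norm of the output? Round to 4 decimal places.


Soft-thresholding with lambda = 2.76:
prox(3.4148) = sign(3.4148)*max(|3.4148| - 2.76, 0) = 0.6548
prox(-7.9931) = sign(-7.9931)*max(|-7.9931| - 2.76, 0) = -5.2331
prox(8.7672) = sign(8.7672)*max(|8.7672| - 2.76, 0) = 6.0072
prox(x) = [0.6548, -5.2331, 6.0072]
||prox(x)||_1 = 0.6548 + 5.2331 + 6.0072 = 11.8951


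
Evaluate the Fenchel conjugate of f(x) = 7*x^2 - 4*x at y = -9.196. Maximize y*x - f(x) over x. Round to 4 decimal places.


f*(y) = sup_x {y*x - a*x^2 - b*x} = sup_x {(y-b)*x - a*x^2}
FOC: (y - b) - 2a*x = 0 => x* = (y - b)/(2a)
x* = (-9.196 + 4)/(2*7) = -0.3711
f*(-9.196) = (y-b)^2/(4a) = (-9.196 + 4)^2/(4*7)
= 26.9984/28 = 0.9642


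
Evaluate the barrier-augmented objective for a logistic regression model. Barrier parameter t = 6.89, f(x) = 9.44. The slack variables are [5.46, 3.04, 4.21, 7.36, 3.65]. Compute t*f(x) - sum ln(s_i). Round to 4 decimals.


Step 1: Compute log-barrier.
ln values: [1.6974, 1.1119, 1.4375, 1.9961, 1.2947]
phi = -(1.6974 + 1.1119 + 1.4375 + 1.9961 + 1.2947) = -7.5376
Step 2: Compute augmented objective.
t*f(x) = 6.89*9.44 = 65.0416
Total = 65.0416 - 7.5376 = 57.504


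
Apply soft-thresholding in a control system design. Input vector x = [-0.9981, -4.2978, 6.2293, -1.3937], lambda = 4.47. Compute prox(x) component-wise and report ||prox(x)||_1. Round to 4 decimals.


Soft-thresholding with lambda = 4.47:
prox(-0.9981) = sign(-0.9981)*max(|-0.9981| - 4.47, 0) = 0.0
prox(-4.2978) = sign(-4.2978)*max(|-4.2978| - 4.47, 0) = 0.0
prox(6.2293) = sign(6.2293)*max(|6.2293| - 4.47, 0) = 1.7593
prox(-1.3937) = sign(-1.3937)*max(|-1.3937| - 4.47, 0) = 0.0
prox(x) = [0.0, 0.0, 1.7593, 0.0]
||prox(x)||_1 = 0.0 + 0.0 + 1.7593 + 0.0 = 1.7593


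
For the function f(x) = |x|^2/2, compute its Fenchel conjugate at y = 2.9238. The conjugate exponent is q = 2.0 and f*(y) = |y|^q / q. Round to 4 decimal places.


The conjugate exponent q satisfies 1/p + 1/q = 1.
p = 2, so q = 2/(2 - 1) = 2.0
|y|^q = 2.9238^2.0 = 8.5486
f*(2.9238) = 8.5486 / 2.0 = 4.2743


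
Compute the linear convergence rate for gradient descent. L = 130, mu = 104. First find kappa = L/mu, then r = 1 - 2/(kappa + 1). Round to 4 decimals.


Step 1: Compute the condition number.
kappa = L/mu = 130/104 = 1.25
Step 2: Compute the convergence rate.
r = 1 - 2/(kappa + 1) = 1 - 2*mu/(L + mu) = (L - mu)/(L + mu) = 26/234 = 0.1111


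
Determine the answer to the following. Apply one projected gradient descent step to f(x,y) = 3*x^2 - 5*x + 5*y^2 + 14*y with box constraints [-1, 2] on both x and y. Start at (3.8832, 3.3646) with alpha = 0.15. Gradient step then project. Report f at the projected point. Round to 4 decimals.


Step 1: Compute gradient at (3.8832, 3.3646).
grad_x = 2*3*3.8832 - 5 = 18.2992
grad_y = 2*5*3.3646 + 14 = 47.646
Step 2: Gradient step.
x_raw = 3.8832 - 0.15*18.2992 = 1.1383
y_raw = 3.3646 - 0.15*47.646 = -3.7823
Step 3: Project onto [-1, 2].
x_proj = clip(1.1383) = 1.1383
y_proj = clip(-3.7823) = -1.0
Step 4: Evaluate f.
f(1.1383, -1.0) = -10.8043


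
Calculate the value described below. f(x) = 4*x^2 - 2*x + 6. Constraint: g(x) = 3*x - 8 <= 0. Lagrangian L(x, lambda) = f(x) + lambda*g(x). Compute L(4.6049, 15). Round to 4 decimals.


Step 1: Evaluate f(x).
f(4.6049) = 4*4.6049^2 - 2*4.6049 + 6 = 81.6106
Step 2: Evaluate g(x).
g(4.6049) = 3*4.6049 - 8 = 5.8147
Step 3: Compute Lagrangian.
L = 81.6106 + 15*5.8147 = 168.8311


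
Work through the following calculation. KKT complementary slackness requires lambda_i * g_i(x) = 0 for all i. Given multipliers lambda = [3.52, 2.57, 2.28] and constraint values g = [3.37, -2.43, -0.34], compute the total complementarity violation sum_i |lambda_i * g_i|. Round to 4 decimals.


KKT complementary slackness check:
lambda_1 * g_1 = 3.52 * 3.37 = 11.8624
lambda_2 * g_2 = 2.57 * -2.43 = -6.2451
lambda_3 * g_3 = 2.28 * -0.34 = -0.7752
Total violation = 11.8624 + 6.2451 + 0.7752 = 18.8827


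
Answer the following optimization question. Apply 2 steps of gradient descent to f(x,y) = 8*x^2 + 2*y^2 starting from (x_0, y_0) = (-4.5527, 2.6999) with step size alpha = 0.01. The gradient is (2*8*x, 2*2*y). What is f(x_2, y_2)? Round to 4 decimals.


Gradient descent on f(x,y) = 8*x^2 + 2*y^2.
Starting point: (-4.5527, 2.6999), alpha = 0.01
Step 1: grad_x = 2*8*-4.5527 = -72.8432, grad_y = 2*2*2.6999 = 10.7996
  x_1 = -4.5527 - 0.01*-72.8432 = -3.8243
  y_1 = 2.6999 - 0.01*10.7996 = 2.5919
Step 2: grad_x = 2*8*-3.8243 = -61.1883, grad_y = 2*2*2.5919 = 10.3676
  x_2 = -3.8243 - 0.01*-61.1883 = -3.2124
  y_2 = 2.5919 - 0.01*10.3676 = 2.4882
f(-3.2124, 2.4882) = 8*(-3.2124)^2 + 2*2.4882^2 = 94.9379


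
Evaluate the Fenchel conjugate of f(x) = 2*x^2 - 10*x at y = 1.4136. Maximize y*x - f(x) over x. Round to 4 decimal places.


f*(y) = sup_x {y*x - a*x^2 - b*x} = sup_x {(y-b)*x - a*x^2}
FOC: (y - b) - 2a*x = 0 => x* = (y - b)/(2a)
x* = (1.4136 + 10)/(2*2) = 2.8534
f*(1.4136) = (y-b)^2/(4a) = (1.4136 + 10)^2/(4*2)
= 130.2703/8 = 16.2838


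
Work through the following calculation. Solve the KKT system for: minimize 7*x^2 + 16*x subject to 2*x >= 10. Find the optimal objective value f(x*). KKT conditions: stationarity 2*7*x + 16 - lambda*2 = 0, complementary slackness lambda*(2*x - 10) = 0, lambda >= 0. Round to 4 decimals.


Step 1: Try lambda = 0 (constraint inactive).
x_unc = -16/(2*7) = -1.1429
Check: 2*-1.1429 = -2.2858 < 10 -- violated!
Step 2: Constraint must be active: 2*x = 10
x* = 10/2 = 5.0
lambda = (2*7*5.0 + 16)/2 = 43.0
Step 3: Compute optimal value.
f(x*) = 7*5.0^2 + 16*5.0 = 255.0


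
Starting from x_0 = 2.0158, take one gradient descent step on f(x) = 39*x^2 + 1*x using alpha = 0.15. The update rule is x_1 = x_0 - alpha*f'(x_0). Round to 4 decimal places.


We compute the gradient at x_0 and apply the update.
f'(x) = 78*x + 1
f'(2.0158) = 78*2.0158 + 1 = 158.2324
x_1 = 2.0158 - 0.15*158.2324 = -21.7191


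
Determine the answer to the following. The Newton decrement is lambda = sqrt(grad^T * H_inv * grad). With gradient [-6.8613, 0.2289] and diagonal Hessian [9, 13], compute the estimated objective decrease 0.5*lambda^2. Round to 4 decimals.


Step 1: H is diagonal, so H^(-1) * g = [-0.7624, 0.0176].
Step 2: g^T H^(-1) g = sum_i g_i^2 / H_ii
  = (-6.8613)^2/9 + (0.2289)^2/13
  = 5.2308 + 0.004 = 5.2349
Step 3: Objective decrease = 0.5 * g^T H^(-1) g = 2.6174


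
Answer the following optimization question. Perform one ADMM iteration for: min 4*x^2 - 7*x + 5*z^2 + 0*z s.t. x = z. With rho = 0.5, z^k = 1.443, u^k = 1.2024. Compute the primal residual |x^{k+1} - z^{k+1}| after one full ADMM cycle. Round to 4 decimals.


ADMM iteration with rho = 0.5, z^k = 1.443, u^k = 1.2024
Step 1: x-update.
Minimize 4*x^2 - 7*x + (0.5/2)*(x - 1.443 + 1.2024)^2
FOC: (2*4 + 0.5)*x = 7 + 0.5*(1.443 - 1.2024)
x^{k+1} = 0.8377
Step 2: z-update.
Minimize 5*z^2 + 0*z + (0.5/2)*(0.8377 - z + 1.2024)^2
FOC: (2*5 + 0.5)*z = 0 + 0.5*(0.8377 + 1.2024)
z^{k+1} = 0.0971
Step 3: u-update.
u^{k+1} = 1.2024 + 0.8377 - 0.0971 = 1.9429
Step 4: Primal residual = |0.8377 - 0.0971| = 0.7405


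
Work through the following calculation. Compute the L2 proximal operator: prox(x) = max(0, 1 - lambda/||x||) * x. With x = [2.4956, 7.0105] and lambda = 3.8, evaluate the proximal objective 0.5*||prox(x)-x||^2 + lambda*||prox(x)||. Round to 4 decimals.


Step 1: Compute ||x||.
||x|| = 7.4414
Step 2: Compute scaling factor.
scale = max(0, 1 - 3.8/7.4414) = 0.4893
Step 3: prox(x) = [1.2212, 3.4306]
||prox(x)|| = 3.6414
Step 4: Proximal objective.
0.5*||prox-x||^2 = 7.22
lambda*||prox|| = 13.8373
Total = 21.0575


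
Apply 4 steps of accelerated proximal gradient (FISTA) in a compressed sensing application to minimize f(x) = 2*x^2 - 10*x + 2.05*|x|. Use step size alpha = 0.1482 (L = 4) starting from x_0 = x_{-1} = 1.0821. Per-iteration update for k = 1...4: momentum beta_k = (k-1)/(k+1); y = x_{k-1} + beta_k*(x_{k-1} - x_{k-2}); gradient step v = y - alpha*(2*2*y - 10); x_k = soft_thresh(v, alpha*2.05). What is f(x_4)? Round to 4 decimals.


FISTA on f(x) = 2*x^2 - 10*x + 2.05*|x|
L = 4, alpha = 0.1482
Iteration 1: beta = 0.0, y = 1.0821 + 0.0*(1.0821 - 1.0821) = 1.0821
  grad(y) = -5.6716, v = y - alpha*grad = 1.9226
  prox(v) = soft_thresh(1.9226, 0.3038) = 1.6188
Iteration 2: beta = 0.3333, y = 1.6188 + 0.3333*(1.6188 - 1.0821) = 1.7977
  grad(y) = -2.8091, v = y - alpha*grad = 2.214
  prox(v) = soft_thresh(2.214, 0.3038) = 1.9102
Iteration 3: beta = 0.5, y = 1.9102 + 0.5*(1.9102 - 1.6188) = 2.0559
  grad(y) = -1.7763, v = y - alpha*grad = 2.3192
  prox(v) = soft_thresh(2.3192, 0.3038) = 2.0154
Iteration 4: beta = 0.6, y = 2.0154 + 0.6*(2.0154 - 1.9102) = 2.0784
  grad(y) = -1.6862, v = y - alpha*grad = 2.3283
  prox(v) = soft_thresh(2.3283, 0.3038) = 2.0245
f(x_4) = 2*2.0245^2 - 10*2.0245 + 2.05*|2.0245| = -7.8976
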